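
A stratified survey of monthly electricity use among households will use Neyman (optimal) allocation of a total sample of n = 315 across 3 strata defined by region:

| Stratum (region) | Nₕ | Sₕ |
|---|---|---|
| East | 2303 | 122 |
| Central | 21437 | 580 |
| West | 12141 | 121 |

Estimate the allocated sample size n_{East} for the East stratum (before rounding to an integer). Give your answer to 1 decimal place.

6.2

Neyman allocation: nₕ = n·NₕSₕ / Σⱼ NⱼSⱼ.
Σ NⱼSⱼ = 2303·122 + 21437·580 + 12141·121 = 1.4183487 × 10^7.
n_{East} = 315·2303·122 / (1.4183487 × 10^7) = 6.2.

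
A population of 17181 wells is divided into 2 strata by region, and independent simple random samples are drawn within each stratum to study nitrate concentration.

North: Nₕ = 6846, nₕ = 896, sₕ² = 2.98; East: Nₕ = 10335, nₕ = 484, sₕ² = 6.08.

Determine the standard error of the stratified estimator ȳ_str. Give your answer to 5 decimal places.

Var(ȳ_str) = Σₕ Wₕ²(1 − fₕ)sₕ²/nₕ with Wₕ = Nₕ/N, N = 17181.
North: Wₕ = 0.39846342; term = 0.39846342²·(1 − 0.13087935)·2.98/896 = 4.5894986 × 10^-4.
East: Wₕ = 0.60153658; term = 0.60153658²·(1 − 0.04683116)·6.08/484 = 0.0043326354.
Sum = 0.0047915853.
SE = √(0.0047915853) = 0.06922.

0.06922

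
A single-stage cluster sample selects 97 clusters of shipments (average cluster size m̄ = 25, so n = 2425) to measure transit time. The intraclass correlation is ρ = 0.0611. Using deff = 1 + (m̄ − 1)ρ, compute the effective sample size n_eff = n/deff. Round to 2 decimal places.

983.21

deff = 1 + (25 − 1)·0.0611 = 1 + 1.4664 = 2.4664.
n_eff = 2425 / 2.4664 = 983.21.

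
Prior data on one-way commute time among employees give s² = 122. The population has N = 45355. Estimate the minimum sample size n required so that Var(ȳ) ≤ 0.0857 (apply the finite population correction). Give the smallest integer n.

1381

Without fpc, n₀ = s²/D = 122/0.0857 = 1423.5706.
With fpc, (1 − n/N)·s²/n ≤ D requires n ≥ n₀/(1 + n₀/N) = 1423.5706/(1 + 1423.5706/45355) = 1380.2483.
Rounding up, n = 1381.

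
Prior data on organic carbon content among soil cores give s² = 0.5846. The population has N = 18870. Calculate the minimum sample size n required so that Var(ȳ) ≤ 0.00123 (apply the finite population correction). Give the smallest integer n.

Without fpc, n₀ = s²/D = 0.5846/0.00123 = 475.2846.
With fpc, (1 − n/N)·s²/n ≤ D requires n ≥ n₀/(1 + n₀/N) = 475.2846/(1 + 475.2846/18870) = 463.6076.
Rounding up, n = 464.

464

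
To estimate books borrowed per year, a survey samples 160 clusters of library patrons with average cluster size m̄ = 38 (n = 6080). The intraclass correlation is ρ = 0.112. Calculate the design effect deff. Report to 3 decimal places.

5.144

deff = 1 + (38 − 1)·0.112 = 1 + 4.144 = 5.144.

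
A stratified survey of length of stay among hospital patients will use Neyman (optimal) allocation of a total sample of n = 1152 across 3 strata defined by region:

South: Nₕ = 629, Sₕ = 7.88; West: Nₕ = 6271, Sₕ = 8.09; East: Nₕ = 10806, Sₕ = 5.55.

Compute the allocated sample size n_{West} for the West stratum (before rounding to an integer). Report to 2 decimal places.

505.30

Neyman allocation: nₕ = n·NₕSₕ / Σⱼ NⱼSⱼ.
Σ NⱼSⱼ = 629·7.88 + 6271·8.09 + 10806·5.55 = 115662.21.
n_{West} = 1152·6271·8.09 / 115662.21 = 505.30.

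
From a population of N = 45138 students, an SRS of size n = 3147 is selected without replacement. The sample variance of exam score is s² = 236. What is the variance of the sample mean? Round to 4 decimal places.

0.0698

Under SRS without replacement, Var(ȳ) = (1 − f)·s²/n with f = n/N = 3147/45138 = 0.06971953.
Var(ȳ) = (1 − 0.06971953)·236/3147 = 0.93028047·0.074992056 = 0.069763645.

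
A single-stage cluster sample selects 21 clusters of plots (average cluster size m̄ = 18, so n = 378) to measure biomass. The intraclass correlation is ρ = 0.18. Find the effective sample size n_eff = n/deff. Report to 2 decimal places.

deff = 1 + (18 − 1)·0.18 = 1 + 3.06 = 4.06.
n_eff = 378 / 4.06 = 93.10.

93.10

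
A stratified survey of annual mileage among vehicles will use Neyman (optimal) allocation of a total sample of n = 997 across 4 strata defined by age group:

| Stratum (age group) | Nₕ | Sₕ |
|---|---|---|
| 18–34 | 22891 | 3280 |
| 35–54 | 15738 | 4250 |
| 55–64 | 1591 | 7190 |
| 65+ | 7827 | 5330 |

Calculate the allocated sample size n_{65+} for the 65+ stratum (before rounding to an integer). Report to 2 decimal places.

Neyman allocation: nₕ = n·NₕSₕ / Σⱼ NⱼSⱼ.
Σ NⱼSⱼ = 22891·3280 + 15738·4250 + 1591·7190 + 7827·5330 = 1.9512618 × 10^8.
n_{65+} = 997·7827·5330 / (1.9512618 × 10^8) = 213.16.

213.16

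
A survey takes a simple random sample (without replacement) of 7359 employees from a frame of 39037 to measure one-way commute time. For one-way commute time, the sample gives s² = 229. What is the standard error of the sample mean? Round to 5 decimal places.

0.15891

Under SRS without replacement, Var(ȳ) = (1 − f)·s²/n with f = n/N = 7359/39037 = 0.18851346.
Var(ȳ) = (1 − 0.18851346)·229/7359 = 0.81148654·0.031118358 = 0.025252129.
SE(ȳ) = √(0.025252129) = 0.15891.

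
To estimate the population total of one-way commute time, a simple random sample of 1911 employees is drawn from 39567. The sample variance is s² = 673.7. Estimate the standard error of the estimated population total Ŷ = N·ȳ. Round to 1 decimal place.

Var(Ŷ) = N²·Var(ȳ) = N²·(1 − n/N)·s²/n.
f = 1911/39567 = 0.04829782; Var(ȳ) = 0.95170218·673.7/1911 = 0.33551112.
Var(Ŷ) = 39567² · 0.33551112 = 5.2525859 × 10^8.
SE(Ŷ) = √(5.2525859 × 10^8) = 22918.5.

22918.5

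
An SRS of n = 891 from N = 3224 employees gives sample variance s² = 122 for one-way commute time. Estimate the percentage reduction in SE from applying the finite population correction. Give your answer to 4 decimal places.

f = n/N = 891/3224 = 0.27636476.
SE_no-fpc = √(s²/n) = 0.37003352; SE_fpc = √((1−f)s²/n) = 0.3147755.
Ratio = √(1−f) = 0.85066752. Reduction = 100·(1 − 0.85066752) = 14.9332%.

14.9332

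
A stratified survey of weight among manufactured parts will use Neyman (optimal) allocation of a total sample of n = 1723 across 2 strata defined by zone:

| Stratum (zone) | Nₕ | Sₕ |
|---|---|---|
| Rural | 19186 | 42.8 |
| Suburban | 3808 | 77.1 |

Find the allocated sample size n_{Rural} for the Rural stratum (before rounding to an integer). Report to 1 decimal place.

Neyman allocation: nₕ = n·NₕSₕ / Σⱼ NⱼSⱼ.
Σ NⱼSⱼ = 19186·42.8 + 3808·77.1 = 1.1147576 × 10^6.
n_{Rural} = 1723·19186·42.8 / (1.1147576 × 10^6) = 1269.2.

1269.2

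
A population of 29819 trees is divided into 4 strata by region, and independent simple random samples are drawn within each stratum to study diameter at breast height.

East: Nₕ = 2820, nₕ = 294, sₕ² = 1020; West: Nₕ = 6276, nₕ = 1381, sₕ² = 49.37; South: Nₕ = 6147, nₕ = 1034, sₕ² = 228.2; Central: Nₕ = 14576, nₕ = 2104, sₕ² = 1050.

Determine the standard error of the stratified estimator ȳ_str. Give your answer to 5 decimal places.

Var(ȳ_str) = Σₕ Wₕ²(1 − fₕ)sₕ²/nₕ with Wₕ = Nₕ/N, N = 29819.
East: Wₕ = 0.09457058; term = 0.09457058²·(1 − 0.10425532)·1020/294 = 0.027793878.
West: Wₕ = 0.21046983; term = 0.21046983²·(1 − 0.22004461)·49.37/1381 = 0.0012351478.
South: Wₕ = 0.20614373; term = 0.20614373²·(1 − 0.16821214)·228.2/1034 = 0.0078009583.
Central: Wₕ = 0.48881586; term = 0.48881586²·(1 − 0.14434687)·1050/2104 = 0.10203094.
Sum = 0.13886092.
SE = √(0.13886092) = 0.37264.

0.37264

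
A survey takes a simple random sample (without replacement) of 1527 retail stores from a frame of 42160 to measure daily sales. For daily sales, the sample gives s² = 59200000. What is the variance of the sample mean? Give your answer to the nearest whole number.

Under SRS without replacement, Var(ȳ) = (1 − f)·s²/n with f = n/N = 1527/42160 = 0.03621917.
Var(ȳ) = (1 − 0.03621917)·59200000/1527 = 0.96378083·38768.828 = 37364.653.

37365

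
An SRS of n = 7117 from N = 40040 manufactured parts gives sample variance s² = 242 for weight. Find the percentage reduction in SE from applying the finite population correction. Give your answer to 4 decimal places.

f = n/N = 7117/40040 = 0.17774725.
SE_no-fpc = √(s²/n) = 0.18439927; SE_fpc = √((1−f)s²/n) = 0.16720985.
Ratio = √(1−f) = 0.90678153. Reduction = 100·(1 − 0.90678153) = 9.3218%.

9.3218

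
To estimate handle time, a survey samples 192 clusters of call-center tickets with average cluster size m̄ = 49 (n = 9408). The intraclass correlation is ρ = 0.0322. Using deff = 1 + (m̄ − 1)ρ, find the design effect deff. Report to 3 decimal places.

2.546

deff = 1 + (49 − 1)·0.0322 = 1 + 1.5456 = 2.5456.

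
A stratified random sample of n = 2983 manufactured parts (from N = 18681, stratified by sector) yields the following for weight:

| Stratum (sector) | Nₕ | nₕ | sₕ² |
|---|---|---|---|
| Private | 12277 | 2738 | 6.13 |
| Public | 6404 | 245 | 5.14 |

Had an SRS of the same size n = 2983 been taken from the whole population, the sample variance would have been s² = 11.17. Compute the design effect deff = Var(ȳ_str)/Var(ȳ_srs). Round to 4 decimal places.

0.9923

Var(ȳ_str) = Σ Wₕ²(1−fₕ)sₕ²/nₕ with Wₕ = Nₕ/18681:
  Private: (12277/18681)²·(1−2738/12277)·6.13/2738 = 7.5131471 × 10^-4
  Public: (6404/18681)²·(1−245/6404)·5.14/245 = 0.0023711461
  → Var(ȳ_str) = 0.0031224608.
Var(ȳ_srs) = (1 − 2983/18681)·11.17/2983 = 0.0031466187.
deff = 0.0031224608 / 0.0031466187 = 0.9923.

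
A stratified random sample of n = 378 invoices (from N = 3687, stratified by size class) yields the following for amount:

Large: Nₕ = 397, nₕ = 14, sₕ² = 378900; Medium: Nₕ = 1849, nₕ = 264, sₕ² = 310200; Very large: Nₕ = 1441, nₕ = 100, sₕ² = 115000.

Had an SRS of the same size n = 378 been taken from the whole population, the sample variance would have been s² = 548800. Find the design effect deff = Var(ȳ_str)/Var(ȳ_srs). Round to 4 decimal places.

Var(ȳ_str) = Σ Wₕ²(1−fₕ)sₕ²/nₕ with Wₕ = Nₕ/3687:
  Large: (397/3687)²·(1−14/397)·378900/14 = 302.71893
  Medium: (1849/3687)²·(1−264/1849)·310200/264 = 253.31317
  Very large: (1441/3687)²·(1−100/1441)·115000/100 = 163.47236
  → Var(ȳ_str) = 719.50446.
Var(ȳ_srs) = (1 − 378/3687)·548800/378 = 1303.0046.
deff = 719.50446 / 1303.0046 = 0.5522.

0.5522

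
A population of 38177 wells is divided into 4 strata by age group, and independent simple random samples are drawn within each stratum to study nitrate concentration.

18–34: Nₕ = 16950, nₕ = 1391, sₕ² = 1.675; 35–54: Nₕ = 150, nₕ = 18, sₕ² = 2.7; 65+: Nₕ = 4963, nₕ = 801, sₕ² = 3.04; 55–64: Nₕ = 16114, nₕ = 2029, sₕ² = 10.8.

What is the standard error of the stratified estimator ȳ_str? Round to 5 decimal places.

0.03321

Var(ȳ_str) = Σₕ Wₕ²(1 − fₕ)sₕ²/nₕ with Wₕ = Nₕ/N, N = 38177.
18–34: Wₕ = 0.44398460; term = 0.44398460²·(1 − 0.08206490)·1.675/1391 = 2.1788908 × 10^-4.
35–54: Wₕ = 0.00392907; term = 0.00392907²·(1 − 0.12000000)·2.7/18 = 2.0377592 × 10^-6.
65+: Wₕ = 0.12999974; term = 0.12999974²·(1 − 0.16139432)·3.04/801 = 5.3787805 × 10^-5.
55–64: Wₕ = 0.42208660; term = 0.42208660²·(1 − 0.12591535)·10.8/2029 = 8.2889272 × 10^-4.
Sum = 0.0011026074.
SE = √(0.0011026074) = 0.03321.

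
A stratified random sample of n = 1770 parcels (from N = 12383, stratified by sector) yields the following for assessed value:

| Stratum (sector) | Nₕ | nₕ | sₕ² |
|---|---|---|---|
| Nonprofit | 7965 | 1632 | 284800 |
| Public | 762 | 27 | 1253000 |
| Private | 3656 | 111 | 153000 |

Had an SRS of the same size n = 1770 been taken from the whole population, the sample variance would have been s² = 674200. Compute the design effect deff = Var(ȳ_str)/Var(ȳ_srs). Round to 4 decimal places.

Var(ȳ_str) = Σ Wₕ²(1−fₕ)sₕ²/nₕ with Wₕ = Nₕ/12383:
  Nonprofit: (7965/12383)²·(1−1632/7965)·284800/1632 = 57.406802
  Public: (762/12383)²·(1−27/762)·1253000/27 = 169.50319
  Private: (3656/12383)²·(1−111/3656)·153000/111 = 116.50354
  → Var(ȳ_str) = 343.41353.
Var(ȳ_srs) = (1 − 1770/12383)·674200/1770 = 326.45834.
deff = 343.41353 / 326.45834 = 1.0519.

1.0519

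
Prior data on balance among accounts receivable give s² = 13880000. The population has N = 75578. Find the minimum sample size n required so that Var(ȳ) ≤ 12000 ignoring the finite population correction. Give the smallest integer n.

Without fpc, n₀ = s²/D = 13880000/12000 = 1156.6667.
Rounding up, n = 1157.

1157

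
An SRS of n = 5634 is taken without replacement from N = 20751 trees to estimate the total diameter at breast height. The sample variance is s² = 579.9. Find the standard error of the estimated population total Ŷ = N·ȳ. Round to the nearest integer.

5682

Var(Ŷ) = N²·Var(ȳ) = N²·(1 − n/N)·s²/n.
f = 5634/20751 = 0.27150499; Var(ȳ) = 0.72849501·579.9/5634 = 0.074983006.
Var(Ŷ) = 20751² · 0.074983006 = 3.2287982 × 10^7.
SE(Ŷ) = √(3.2287982 × 10^7) = 5682.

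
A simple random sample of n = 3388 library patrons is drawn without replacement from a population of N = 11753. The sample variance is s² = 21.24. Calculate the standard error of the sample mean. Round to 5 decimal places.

Under SRS without replacement, Var(ȳ) = (1 − f)·s²/n with f = n/N = 3388/11753 = 0.28826683.
Var(ȳ) = (1 − 0.28826683)·21.24/3388 = 0.71173317·0.0062691854 = 0.0044619872.
SE(ȳ) = √(0.0044619872) = 0.06680.

0.06680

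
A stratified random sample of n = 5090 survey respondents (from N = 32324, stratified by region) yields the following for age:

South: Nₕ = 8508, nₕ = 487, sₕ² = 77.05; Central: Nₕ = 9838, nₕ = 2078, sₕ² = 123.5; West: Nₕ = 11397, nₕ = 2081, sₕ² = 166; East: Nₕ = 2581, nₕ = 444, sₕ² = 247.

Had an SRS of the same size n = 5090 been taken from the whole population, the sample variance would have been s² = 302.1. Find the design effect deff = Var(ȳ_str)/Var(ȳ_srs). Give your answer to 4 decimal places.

Var(ȳ_str) = Σ Wₕ²(1−fₕ)sₕ²/nₕ with Wₕ = Nₕ/32324:
  South: (8508/32324)²·(1−487/8508)·77.05/487 = 0.010333549
  Central: (9838/32324)²·(1−2078/9838)·123.5/2078 = 0.0043424993
  West: (11397/32324)²·(1−2081/11397)·166/2081 = 0.0081059858
  East: (2581/32324)²·(1−444/2581)·247/444 = 0.0029366779
  → Var(ȳ_str) = 0.025718712.
Var(ȳ_srs) = (1 − 5090/32324)·302.1/5090 = 0.050005673.
deff = 0.025718712 / 0.050005673 = 0.5143.

0.5143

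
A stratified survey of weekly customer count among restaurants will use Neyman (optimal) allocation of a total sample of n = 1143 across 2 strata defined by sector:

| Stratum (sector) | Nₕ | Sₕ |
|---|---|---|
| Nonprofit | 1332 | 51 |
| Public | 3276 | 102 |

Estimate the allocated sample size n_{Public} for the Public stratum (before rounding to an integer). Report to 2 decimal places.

Neyman allocation: nₕ = n·NₕSₕ / Σⱼ NⱼSⱼ.
Σ NⱼSⱼ = 1332·51 + 3276·102 = 402084.
n_{Public} = 1143·3276·102 / 402084 = 949.89.

949.89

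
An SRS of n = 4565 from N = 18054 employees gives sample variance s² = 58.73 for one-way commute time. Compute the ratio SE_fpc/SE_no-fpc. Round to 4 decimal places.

0.8644

f = n/N = 4565/18054 = 0.25285255.
SE_no-fpc = √(s²/n) = 0.11342521; SE_fpc = √((1−f)s²/n) = 0.098042137.
Ratio = √(1−f) = 0.86437691.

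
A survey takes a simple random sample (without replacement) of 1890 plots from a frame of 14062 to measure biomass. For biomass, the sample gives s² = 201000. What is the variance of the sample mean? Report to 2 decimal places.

92.06

Under SRS without replacement, Var(ȳ) = (1 − f)·s²/n with f = n/N = 1890/14062 = 0.13440478.
Var(ȳ) = (1 − 0.13440478)·201000/1890 = 0.86559522·106.34921 = 92.055365.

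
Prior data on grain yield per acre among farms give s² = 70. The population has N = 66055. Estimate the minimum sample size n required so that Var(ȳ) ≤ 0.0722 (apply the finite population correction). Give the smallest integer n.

956

Without fpc, n₀ = s²/D = 70/0.0722 = 969.5291.
With fpc, (1 − n/N)·s²/n ≤ D requires n ≥ n₀/(1 + n₀/N) = 969.5291/(1 + 969.5291/66055) = 955.5046.
Rounding up, n = 956.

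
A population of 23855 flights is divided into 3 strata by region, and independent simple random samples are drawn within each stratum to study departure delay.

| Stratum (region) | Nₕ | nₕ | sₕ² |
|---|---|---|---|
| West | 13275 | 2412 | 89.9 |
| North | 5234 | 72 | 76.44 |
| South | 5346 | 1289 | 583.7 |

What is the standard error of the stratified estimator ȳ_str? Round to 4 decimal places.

Var(ȳ_str) = Σₕ Wₕ²(1 − fₕ)sₕ²/nₕ with Wₕ = Nₕ/N, N = 23855.
West: Wₕ = 0.55648711; term = 0.55648711²·(1 − 0.18169492)·89.9/2412 = 0.0094451282.
North: Wₕ = 0.21940893; term = 0.21940893²·(1 − 0.01375621)·76.44/72 = 0.050405863.
South: Wₕ = 0.22410396; term = 0.22410396²·(1 − 0.24111485)·583.7/1289 = 0.017258852.
Sum = 0.077109843.
SE = √(0.077109843) = 0.2777.

0.2777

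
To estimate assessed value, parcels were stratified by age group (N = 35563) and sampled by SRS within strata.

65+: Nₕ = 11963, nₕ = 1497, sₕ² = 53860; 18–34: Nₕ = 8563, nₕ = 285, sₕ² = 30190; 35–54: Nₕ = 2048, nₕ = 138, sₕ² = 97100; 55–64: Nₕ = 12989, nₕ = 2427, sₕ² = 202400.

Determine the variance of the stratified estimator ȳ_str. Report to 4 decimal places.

Var(ȳ_str) = Σₕ Wₕ²(1 − fₕ)sₕ²/nₕ with Wₕ = Nₕ/N, N = 35563.
65+: Wₕ = 0.33638894; term = 0.33638894²·(1 − 0.12513584)·53860/1497 = 3.5617924.
18–34: Wₕ = 0.24078396; term = 0.24078396²·(1 − 0.03328273)·30190/285 = 5.9370792.
35–54: Wₕ = 0.05758794; term = 0.05758794²·(1 − 0.06738281)·97100/138 = 2.1762395.
55–64: Wₕ = 0.36523915; term = 0.36523915²·(1 − 0.18685041)·202400/2427 = 9.0461926.
Sum = 20.721304.

20.7213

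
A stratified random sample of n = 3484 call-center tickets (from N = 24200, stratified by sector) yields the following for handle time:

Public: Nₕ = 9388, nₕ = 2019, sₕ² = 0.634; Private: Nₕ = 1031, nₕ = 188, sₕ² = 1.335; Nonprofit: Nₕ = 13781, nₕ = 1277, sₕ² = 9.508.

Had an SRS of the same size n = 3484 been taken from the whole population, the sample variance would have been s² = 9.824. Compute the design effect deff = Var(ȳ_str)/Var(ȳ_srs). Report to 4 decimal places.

0.9273

Var(ȳ_str) = Σ Wₕ²(1−fₕ)sₕ²/nₕ with Wₕ = Nₕ/24200:
  Public: (9388/24200)²·(1−2019/9388)·0.634/2019 = 3.7094015 × 10^-5
  Private: (1031/24200)²·(1−188/1031)·1.335/188 = 1.0538503 × 10^-5
  Nonprofit: (13781/24200)²·(1−1277/13781)·9.508/1277 = 0.0021907723
  → Var(ȳ_str) = 0.0022384048.
Var(ȳ_srs) = (1 − 3484/24200)·9.824/3484 = 0.002413797.
deff = 0.0022384048 / 0.002413797 = 0.9273.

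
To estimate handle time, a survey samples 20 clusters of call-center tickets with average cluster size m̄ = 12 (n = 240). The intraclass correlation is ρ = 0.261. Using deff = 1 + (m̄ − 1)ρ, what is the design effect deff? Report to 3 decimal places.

deff = 1 + (12 − 1)·0.261 = 1 + 2.871 = 3.871.

3.871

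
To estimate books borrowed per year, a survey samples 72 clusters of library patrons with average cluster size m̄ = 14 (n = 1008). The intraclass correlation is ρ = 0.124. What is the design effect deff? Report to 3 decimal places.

deff = 1 + (14 − 1)·0.124 = 1 + 1.612 = 2.612.

2.612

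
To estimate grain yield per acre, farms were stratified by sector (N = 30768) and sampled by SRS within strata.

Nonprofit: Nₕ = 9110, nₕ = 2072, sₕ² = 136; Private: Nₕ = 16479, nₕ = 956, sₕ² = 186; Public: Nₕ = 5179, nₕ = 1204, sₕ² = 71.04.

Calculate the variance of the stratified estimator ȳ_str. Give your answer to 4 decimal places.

0.0583

Var(ȳ_str) = Σₕ Wₕ²(1 − fₕ)sₕ²/nₕ with Wₕ = Nₕ/N, N = 30768.
Nonprofit: Wₕ = 0.29608684; term = 0.29608684²·(1 − 0.22744237)·136/2072 = 0.0044454759.
Private: Wₕ = 0.53558892; term = 0.53558892²·(1 − 0.05801323)·186/956 = 0.052573033.
Public: Wₕ = 0.16832423; term = 0.16832423²·(1 − 0.23247731)·71.04/1204 = 0.0012831014.
Sum = 0.05830161.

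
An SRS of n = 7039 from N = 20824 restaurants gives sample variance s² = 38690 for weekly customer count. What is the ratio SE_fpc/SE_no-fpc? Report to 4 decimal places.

f = n/N = 7039/20824 = 0.33802343.
SE_no-fpc = √(s²/n) = 2.3444657; SE_fpc = √((1−f)s²/n) = 1.9075028.
Ratio = √(1−f) = 0.81361942.

0.8136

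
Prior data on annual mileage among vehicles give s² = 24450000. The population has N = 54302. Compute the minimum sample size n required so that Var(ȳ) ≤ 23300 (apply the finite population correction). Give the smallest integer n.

1030

Without fpc, n₀ = s²/D = 24450000/23300 = 1049.3562.
With fpc, (1 − n/N)·s²/n ≤ D requires n ≥ n₀/(1 + n₀/N) = 1049.3562/(1 + 1049.3562/54302) = 1029.4624.
Rounding up, n = 1030.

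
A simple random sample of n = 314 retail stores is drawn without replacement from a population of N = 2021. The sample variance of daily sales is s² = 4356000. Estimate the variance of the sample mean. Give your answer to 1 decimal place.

11717.2

Under SRS without replacement, Var(ȳ) = (1 − f)·s²/n with f = n/N = 314/2021 = 0.15536863.
Var(ȳ) = (1 − 0.15536863)·4356000/314 = 0.84463137·13872.611 = 11717.243.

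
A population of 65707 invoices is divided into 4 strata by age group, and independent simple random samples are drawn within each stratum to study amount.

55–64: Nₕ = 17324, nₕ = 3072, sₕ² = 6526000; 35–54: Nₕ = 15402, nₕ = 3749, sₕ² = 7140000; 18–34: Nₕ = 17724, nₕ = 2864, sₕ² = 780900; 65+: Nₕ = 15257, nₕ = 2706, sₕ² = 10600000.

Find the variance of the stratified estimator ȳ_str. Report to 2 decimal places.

391.03

Var(ȳ_str) = Σₕ Wₕ²(1 − fₕ)sₕ²/nₕ with Wₕ = Nₕ/N, N = 65707.
55–64: Wₕ = 0.26365532; term = 0.26365532²·(1 − 0.17732625)·6526000/3072 = 121.48609.
35–54: Wₕ = 0.23440425; term = 0.23440425²·(1 − 0.24340995)·7140000/3749 = 79.1725.
18–34: Wₕ = 0.26974295; term = 0.26974295²·(1 − 0.16158881)·780900/2864 = 16.633348.
65+: Wₕ = 0.23219748; term = 0.23219748²·(1 − 0.17736121)·10600000/2706 = 173.74098.
Sum = 391.03292.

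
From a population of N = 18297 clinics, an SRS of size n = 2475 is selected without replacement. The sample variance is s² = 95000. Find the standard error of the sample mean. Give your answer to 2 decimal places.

Under SRS without replacement, Var(ȳ) = (1 − f)·s²/n with f = n/N = 2475/18297 = 0.13526808.
Var(ȳ) = (1 − 0.13526808)·95000/2475 = 0.86473192·38.383838 = 33.19173.
SE(ȳ) = √(33.19173) = 5.76.

5.76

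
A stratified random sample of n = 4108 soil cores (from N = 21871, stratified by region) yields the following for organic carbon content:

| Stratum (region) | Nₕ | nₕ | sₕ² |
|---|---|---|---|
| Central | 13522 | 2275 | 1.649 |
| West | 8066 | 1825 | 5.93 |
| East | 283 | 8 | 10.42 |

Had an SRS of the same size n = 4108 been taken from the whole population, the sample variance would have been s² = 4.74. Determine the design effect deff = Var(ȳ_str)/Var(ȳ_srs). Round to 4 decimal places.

Var(ȳ_str) = Σ Wₕ²(1−fₕ)sₕ²/nₕ with Wₕ = Nₕ/21871:
  Central: (13522/21871)²·(1−2275/13522)·1.649/2275 = 2.3045153 × 10^-4
  West: (8066/21871)²·(1−1825/8066)·5.93/1825 = 3.4195341 × 10^-4
  East: (283/21871)²·(1−8/283)·10.42/8 = 2.1191397 × 10^-4
  → Var(ȳ_str) = 7.8431891 × 10^-4.
Var(ȳ_srs) = (1 − 4108/21871)·4.74/4108 = 9.3712081 × 10^-4.
deff = (7.8431891 × 10^-4) / (9.3712081 × 10^-4) = 0.8369.

0.8369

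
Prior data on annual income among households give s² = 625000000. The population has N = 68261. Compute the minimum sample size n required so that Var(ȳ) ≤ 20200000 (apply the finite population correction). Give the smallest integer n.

31

Without fpc, n₀ = s²/D = 625000000/20200000 = 30.9406.
With fpc, (1 − n/N)·s²/n ≤ D requires n ≥ n₀/(1 + n₀/N) = 30.9406/(1 + 30.9406/68261) = 30.9266.
Rounding up, n = 31.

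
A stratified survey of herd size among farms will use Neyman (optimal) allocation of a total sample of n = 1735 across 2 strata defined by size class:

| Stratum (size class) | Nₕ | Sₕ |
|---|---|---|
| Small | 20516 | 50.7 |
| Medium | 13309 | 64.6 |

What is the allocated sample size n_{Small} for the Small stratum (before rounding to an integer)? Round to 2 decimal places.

Neyman allocation: nₕ = n·NₕSₕ / Σⱼ NⱼSⱼ.
Σ NⱼSⱼ = 20516·50.7 + 13309·64.6 = 1.8999226 × 10^6.
n_{Small} = 1735·20516·50.7 / (1.8999226 × 10^6) = 949.87.

949.87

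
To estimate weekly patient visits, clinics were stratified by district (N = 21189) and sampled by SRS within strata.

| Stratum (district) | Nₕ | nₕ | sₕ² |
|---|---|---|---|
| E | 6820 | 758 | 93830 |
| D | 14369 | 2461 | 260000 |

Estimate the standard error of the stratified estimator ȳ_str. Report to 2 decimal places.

7.19

Var(ȳ_str) = Σₕ Wₕ²(1 − fₕ)sₕ²/nₕ with Wₕ = Nₕ/N, N = 21189.
E: Wₕ = 0.32186512; term = 0.32186512²·(1 − 0.11114370)·93830/758 = 11.39861.
D: Wₕ = 0.67813488; term = 0.67813488²·(1 − 0.17127149)·260000/2461 = 40.263005.
Sum = 51.661615.
SE = √(51.661615) = 7.19.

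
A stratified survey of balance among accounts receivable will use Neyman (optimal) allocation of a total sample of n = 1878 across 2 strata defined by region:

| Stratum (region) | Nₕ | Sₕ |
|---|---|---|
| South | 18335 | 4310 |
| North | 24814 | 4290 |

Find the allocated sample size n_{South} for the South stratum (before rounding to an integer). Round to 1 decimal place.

Neyman allocation: nₕ = n·NₕSₕ / Σⱼ NⱼSⱼ.
Σ NⱼSⱼ = 18335·4310 + 24814·4290 = 1.8547591 × 10^8.
n_{South} = 1878·18335·4310 / (1.8547591 × 10^8) = 800.1.

800.1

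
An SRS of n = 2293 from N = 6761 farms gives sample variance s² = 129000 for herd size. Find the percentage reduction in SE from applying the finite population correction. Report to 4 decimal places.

18.7074

f = n/N = 2293/6761 = 0.33915101.
SE_no-fpc = √(s²/n) = 7.5005451; SE_fpc = √((1−f)s²/n) = 6.0973895.
Ratio = √(1−f) = 0.81292619. Reduction = 100·(1 − 0.81292619) = 18.7074%.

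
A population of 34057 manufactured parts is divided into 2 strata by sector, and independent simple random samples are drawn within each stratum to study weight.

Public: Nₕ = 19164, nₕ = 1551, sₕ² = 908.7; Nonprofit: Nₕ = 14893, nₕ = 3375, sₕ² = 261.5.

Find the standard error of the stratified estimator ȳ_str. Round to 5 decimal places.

0.42656

Var(ȳ_str) = Σₕ Wₕ²(1 − fₕ)sₕ²/nₕ with Wₕ = Nₕ/N, N = 34057.
Public: Wₕ = 0.56270370; term = 0.56270370²·(1 − 0.08093300)·908.7/1551 = 0.17049649.
Nonprofit: Wₕ = 0.43729630; term = 0.43729630²·(1 − 0.22661653)·261.5/3375 = 0.011458939.
Sum = 0.18195543.
SE = √(0.18195543) = 0.42656.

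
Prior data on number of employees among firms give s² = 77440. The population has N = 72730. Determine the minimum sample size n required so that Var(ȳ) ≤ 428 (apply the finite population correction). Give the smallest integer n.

Without fpc, n₀ = s²/D = 77440/428 = 180.9346.
With fpc, (1 − n/N)·s²/n ≤ D requires n ≥ n₀/(1 + n₀/N) = 180.9346/(1 + 180.9346/72730) = 180.4856.
Rounding up, n = 181.

181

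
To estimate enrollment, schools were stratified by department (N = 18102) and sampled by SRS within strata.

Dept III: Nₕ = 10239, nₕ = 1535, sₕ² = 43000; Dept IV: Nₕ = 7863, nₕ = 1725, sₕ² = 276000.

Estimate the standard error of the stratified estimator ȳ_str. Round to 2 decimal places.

5.58

Var(ȳ_str) = Σₕ Wₕ²(1 − fₕ)sₕ²/nₕ with Wₕ = Nₕ/N, N = 18102.
Dept III: Wₕ = 0.56562811; term = 0.56562811²·(1 − 0.14991698)·43000/1535 = 7.618744.
Dept IV: Wₕ = 0.43437189; term = 0.43437189²·(1 − 0.21938192)·276000/1725 = 23.565791.
Sum = 31.184535.
SE = √(31.184535) = 5.58.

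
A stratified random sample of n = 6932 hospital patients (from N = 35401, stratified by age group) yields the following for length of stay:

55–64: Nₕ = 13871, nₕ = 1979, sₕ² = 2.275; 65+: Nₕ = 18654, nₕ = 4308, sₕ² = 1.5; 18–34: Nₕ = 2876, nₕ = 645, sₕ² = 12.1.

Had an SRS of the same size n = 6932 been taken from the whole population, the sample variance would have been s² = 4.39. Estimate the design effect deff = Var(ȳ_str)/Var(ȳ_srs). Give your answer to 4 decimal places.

Var(ȳ_str) = Σ Wₕ²(1−fₕ)sₕ²/nₕ with Wₕ = Nₕ/35401:
  55–64: (13871/35401)²·(1−1979/13871)·2.275/1979 = 1.5130986 × 10^-4
  65+: (18654/35401)²·(1−4308/18654)·1.5/4308 = 7.4351084 × 10^-5
  18–34: (2876/35401)²·(1−645/2876)·12.1/645 = 9.6046833 × 10^-5
  → Var(ȳ_str) = 3.2170778 × 10^-4.
Var(ȳ_srs) = (1 − 6932/35401)·4.39/6932 = 5.0928707 × 10^-4.
deff = (3.2170778 × 10^-4) / (5.0928707 × 10^-4) = 0.6317.

0.6317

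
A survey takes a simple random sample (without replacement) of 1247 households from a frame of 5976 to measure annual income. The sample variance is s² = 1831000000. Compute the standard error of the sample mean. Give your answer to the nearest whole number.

1078

Under SRS without replacement, Var(ȳ) = (1 − f)·s²/n with f = n/N = 1247/5976 = 0.20866801.
Var(ȳ) = (1 − 0.20866801)·1831000000/1247 = 0.79133199·1.468324 × 10^6 = 1.1619317 × 10^6.
SE(ȳ) = √(1.1619317 × 10^6) = 1078.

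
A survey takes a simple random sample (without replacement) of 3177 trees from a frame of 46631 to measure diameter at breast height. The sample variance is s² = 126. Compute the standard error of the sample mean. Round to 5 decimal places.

0.19224

Under SRS without replacement, Var(ȳ) = (1 − f)·s²/n with f = n/N = 3177/46631 = 0.06813064.
Var(ȳ) = (1 − 0.06813064)·126/3177 = 0.93186936·0.039660057 = 0.036957992.
SE(ȳ) = √(0.036957992) = 0.19224.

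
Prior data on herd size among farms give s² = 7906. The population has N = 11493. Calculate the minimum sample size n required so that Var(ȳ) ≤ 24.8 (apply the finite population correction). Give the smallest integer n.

Without fpc, n₀ = s²/D = 7906/24.8 = 318.7903.
With fpc, (1 − n/N)·s²/n ≤ D requires n ≥ n₀/(1 + n₀/N) = 318.7903/(1 + 318.7903/11493) = 310.1864.
Rounding up, n = 311.

311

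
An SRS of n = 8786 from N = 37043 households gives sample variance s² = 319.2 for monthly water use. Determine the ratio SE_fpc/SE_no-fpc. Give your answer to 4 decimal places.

f = n/N = 8786/37043 = 0.23718381.
SE_no-fpc = √(s²/n) = 0.19060568; SE_fpc = √((1−f)s²/n) = 0.16647376.
Ratio = √(1−f) = 0.87339349.

0.8734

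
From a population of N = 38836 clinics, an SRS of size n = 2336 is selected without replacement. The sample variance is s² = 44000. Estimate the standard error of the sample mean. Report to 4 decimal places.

4.2075

Under SRS without replacement, Var(ȳ) = (1 − f)·s²/n with f = n/N = 2336/38836 = 0.06015038.
Var(ȳ) = (1 − 0.06015038)·44000/2336 = 0.93984962·18.835616 = 17.702647.
SE(ȳ) = √(17.702647) = 4.2075.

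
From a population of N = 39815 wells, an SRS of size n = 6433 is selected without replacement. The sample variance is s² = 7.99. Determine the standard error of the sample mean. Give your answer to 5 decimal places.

Under SRS without replacement, Var(ȳ) = (1 − f)·s²/n with f = n/N = 6433/39815 = 0.16157227.
Var(ȳ) = (1 − 0.16157227)·7.99/6433 = 0.83842773·0.0012420333 = 0.0010413551.
SE(ȳ) = √(0.0010413551) = 0.03227.

0.03227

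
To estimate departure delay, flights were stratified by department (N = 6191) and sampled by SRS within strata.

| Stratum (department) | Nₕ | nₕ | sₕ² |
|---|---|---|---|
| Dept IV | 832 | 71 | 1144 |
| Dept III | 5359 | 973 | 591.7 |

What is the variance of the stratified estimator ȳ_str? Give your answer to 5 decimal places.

Var(ȳ_str) = Σₕ Wₕ²(1 − fₕ)sₕ²/nₕ with Wₕ = Nₕ/N, N = 6191.
Dept IV: Wₕ = 0.13438863; term = 0.13438863²·(1 − 0.08533654)·1144/71 = 0.2661669.
Dept III: Wₕ = 0.86561137; term = 0.86561137²·(1 − 0.18156372)·591.7/973 = 0.37292329.
Sum = 0.63909019.

0.63909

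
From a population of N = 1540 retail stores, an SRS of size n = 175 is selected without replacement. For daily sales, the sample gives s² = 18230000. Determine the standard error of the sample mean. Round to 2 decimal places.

303.86

Under SRS without replacement, Var(ȳ) = (1 − f)·s²/n with f = n/N = 175/1540 = 0.11363636.
Var(ȳ) = (1 − 0.11363636)·18230000/175 = 0.88636364·104171.43 = 92333.766.
SE(ȳ) = √(92333.766) = 303.86.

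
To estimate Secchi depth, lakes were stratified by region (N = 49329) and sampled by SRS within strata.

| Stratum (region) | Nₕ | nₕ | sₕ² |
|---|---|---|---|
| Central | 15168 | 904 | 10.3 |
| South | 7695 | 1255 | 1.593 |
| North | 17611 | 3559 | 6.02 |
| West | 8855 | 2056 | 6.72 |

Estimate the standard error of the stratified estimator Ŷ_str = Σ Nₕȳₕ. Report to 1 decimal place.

1773.0

Var(Ŷ_str) = Σₕ Nₕ²(1 − fₕ)sₕ²/nₕ.
Central: 15168²·(1 − 904/15168)·10.3/904 = 2.4651222 × 10^6.
South: 7695²·(1 − 1255/7695)·1.593/1255 = 62902.302.
North: 17611²·(1 − 3559/17611)·6.02/3559 = 418591.75.
West: 8855²·(1 − 2056/8855)·6.72/2056 = 196779.46.
Sum = 3.1433957 × 10^6.
SE = √(3.1433957 × 10^6) = 1773.0.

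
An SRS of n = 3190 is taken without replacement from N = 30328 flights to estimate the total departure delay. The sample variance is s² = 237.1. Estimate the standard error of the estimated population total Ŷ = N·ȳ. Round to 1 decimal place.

7821.3

Var(Ŷ) = N²·Var(ȳ) = N²·(1 − n/N)·s²/n.
f = 3190/30328 = 0.10518333; Var(ȳ) = 0.89481667·237.1/3190 = 0.066508161.
Var(Ŷ) = 30328² · 0.066508161 = 6.1173381 × 10^7.
SE(Ŷ) = √(6.1173381 × 10^7) = 7821.3.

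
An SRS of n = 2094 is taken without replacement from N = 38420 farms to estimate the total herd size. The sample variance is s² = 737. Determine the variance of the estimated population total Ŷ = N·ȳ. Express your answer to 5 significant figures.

4.9121 × 10^8

Var(Ŷ) = N²·Var(ȳ) = N²·(1 − n/N)·s²/n.
f = 2094/38420 = 0.05450286; Var(ȳ) = 0.94549714·737/2094 = 0.33277526.
Var(Ŷ) = 38420² · 0.33277526 = 4.9120836 × 10^8.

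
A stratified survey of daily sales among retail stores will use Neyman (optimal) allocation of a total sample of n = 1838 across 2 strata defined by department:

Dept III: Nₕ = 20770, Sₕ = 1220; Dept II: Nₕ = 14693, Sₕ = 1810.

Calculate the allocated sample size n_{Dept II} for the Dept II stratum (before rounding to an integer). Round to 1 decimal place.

Neyman allocation: nₕ = n·NₕSₕ / Σⱼ NⱼSⱼ.
Σ NⱼSⱼ = 20770·1220 + 14693·1810 = 5.193373 × 10^7.
n_{Dept II} = 1838·14693·1810 / (5.193373 × 10^7) = 941.2.

941.2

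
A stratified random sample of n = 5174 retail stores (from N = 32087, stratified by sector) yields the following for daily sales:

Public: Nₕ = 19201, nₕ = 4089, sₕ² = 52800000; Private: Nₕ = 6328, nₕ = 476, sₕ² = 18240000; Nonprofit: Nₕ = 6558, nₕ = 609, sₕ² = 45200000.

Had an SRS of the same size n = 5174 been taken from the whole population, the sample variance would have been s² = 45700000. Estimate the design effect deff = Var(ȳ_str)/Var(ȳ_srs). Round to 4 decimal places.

1.0569

Var(ȳ_str) = Σ Wₕ²(1−fₕ)sₕ²/nₕ with Wₕ = Nₕ/32087:
  Public: (19201/32087)²·(1−4089/19201)·52800000/4089 = 3639.187
  Private: (6328/32087)²·(1−476/6328)·18240000/476 = 1378.2577
  Nonprofit: (6558/32087)²·(1−609/6558)·45200000/609 = 2812.4078
  → Var(ȳ_str) = 7829.8525.
Var(ȳ_srs) = (1 − 5174/32087)·45700000/5174 = 7408.3718.
deff = 7829.8525 / 7408.3718 = 1.0569.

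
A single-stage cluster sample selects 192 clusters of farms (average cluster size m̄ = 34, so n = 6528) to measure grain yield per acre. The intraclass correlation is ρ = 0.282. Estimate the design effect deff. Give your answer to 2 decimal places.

10.31

deff = 1 + (34 − 1)·0.282 = 1 + 9.306 = 10.306.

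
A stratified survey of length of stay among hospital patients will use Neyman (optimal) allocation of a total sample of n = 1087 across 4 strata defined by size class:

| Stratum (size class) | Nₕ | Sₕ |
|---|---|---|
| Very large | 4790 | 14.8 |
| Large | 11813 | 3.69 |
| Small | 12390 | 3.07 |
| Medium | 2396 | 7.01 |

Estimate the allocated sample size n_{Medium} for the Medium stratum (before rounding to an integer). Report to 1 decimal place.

107.8

Neyman allocation: nₕ = n·NₕSₕ / Σⱼ NⱼSⱼ.
Σ NⱼSⱼ = 4790·14.8 + 11813·3.69 + 12390·3.07 + 2396·7.01 = 169315.23.
n_{Medium} = 1087·2396·7.01 / 169315.23 = 107.8.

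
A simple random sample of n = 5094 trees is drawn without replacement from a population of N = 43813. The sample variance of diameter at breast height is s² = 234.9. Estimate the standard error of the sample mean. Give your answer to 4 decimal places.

Under SRS without replacement, Var(ȳ) = (1 − f)·s²/n with f = n/N = 5094/43813 = 0.11626686.
Var(ȳ) = (1 − 0.11626686)·234.9/5094 = 0.88373314·0.046113074 = 0.040751652.
SE(ȳ) = √(0.040751652) = 0.2019.

0.2019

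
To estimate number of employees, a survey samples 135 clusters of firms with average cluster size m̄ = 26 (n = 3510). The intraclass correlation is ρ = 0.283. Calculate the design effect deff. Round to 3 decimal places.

deff = 1 + (26 − 1)·0.283 = 1 + 7.075 = 8.075.

8.075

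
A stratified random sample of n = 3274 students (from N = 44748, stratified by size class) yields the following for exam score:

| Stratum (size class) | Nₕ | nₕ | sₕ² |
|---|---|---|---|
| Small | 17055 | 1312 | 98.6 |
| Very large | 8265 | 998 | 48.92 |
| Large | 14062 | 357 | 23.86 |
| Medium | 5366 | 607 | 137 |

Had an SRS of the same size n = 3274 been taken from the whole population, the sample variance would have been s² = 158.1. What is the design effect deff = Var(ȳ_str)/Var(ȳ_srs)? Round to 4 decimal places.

0.4660

Var(ȳ_str) = Σ Wₕ²(1−fₕ)sₕ²/nₕ with Wₕ = Nₕ/44748:
  Small: (17055/44748)²·(1−1312/17055)·98.6/1312 = 0.010077088
  Very large: (8265/44748)²·(1−998/8265)·48.92/998 = 0.0014703024
  Large: (14062/44748)²·(1−357/14062)·23.86/357 = 0.0064325193
  Medium: (5366/44748)²·(1−607/5366)·137/607 = 0.002878399
  → Var(ȳ_str) = 0.020858309.
Var(ȳ_srs) = (1 − 3274/44748)·158.1/3274 = 0.044756435.
deff = 0.020858309 / 0.044756435 = 0.4660.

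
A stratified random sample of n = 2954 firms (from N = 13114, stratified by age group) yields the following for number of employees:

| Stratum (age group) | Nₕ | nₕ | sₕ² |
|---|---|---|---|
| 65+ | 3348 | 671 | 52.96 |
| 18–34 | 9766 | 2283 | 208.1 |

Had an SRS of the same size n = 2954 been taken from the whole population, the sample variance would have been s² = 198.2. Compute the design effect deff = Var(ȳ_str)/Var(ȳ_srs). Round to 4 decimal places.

0.8243

Var(ȳ_str) = Σ Wₕ²(1−fₕ)sₕ²/nₕ with Wₕ = Nₕ/13114:
  65+: (3348/13114)²·(1−671/3348)·52.96/671 = 0.0041132861
  18–34: (9766/13114)²·(1−2283/9766)·208.1/2283 = 0.038733637
  → Var(ȳ_str) = 0.042846923.
Var(ȳ_srs) = (1 − 2954/13114)·198.2/2954 = 0.051981845.
deff = 0.042846923 / 0.051981845 = 0.8243.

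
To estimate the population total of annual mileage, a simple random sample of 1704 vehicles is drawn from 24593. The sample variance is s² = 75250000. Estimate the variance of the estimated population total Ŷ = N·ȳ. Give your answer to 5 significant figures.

Var(Ŷ) = N²·Var(ȳ) = N²·(1 − n/N)·s²/n.
f = 1704/24593 = 0.06928801; Var(ȳ) = 0.93071199·75250000/1704 = 41100.984.
Var(Ŷ) = 24593² · 41100.984 = 2.4858518 × 10^13.

2.4859 × 10^13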